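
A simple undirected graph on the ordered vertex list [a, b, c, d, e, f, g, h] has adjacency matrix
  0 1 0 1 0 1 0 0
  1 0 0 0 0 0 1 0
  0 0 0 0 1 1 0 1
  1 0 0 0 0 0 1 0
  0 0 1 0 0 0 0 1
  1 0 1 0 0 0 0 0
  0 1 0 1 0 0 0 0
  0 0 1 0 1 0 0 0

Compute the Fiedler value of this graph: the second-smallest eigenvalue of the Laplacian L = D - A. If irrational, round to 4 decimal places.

With the vertex order [a, b, c, d, e, f, g, h], the degrees are [3, 2, 3, 2, 2, 2, 2, 2], giving D = diag(3, 2, 3, 2, 2, 2, 2, 2) and L = D - A. The smallest Laplacian eigenvalue is always 0. The next one, lambda_2 = 0.2243, measures how hard the graph is to disconnect: larger values mean better connectivity. By the matrix-tree theorem the graph has (1/8) * product of the nonzero eigenvalues = 12 spanning trees.

0.2243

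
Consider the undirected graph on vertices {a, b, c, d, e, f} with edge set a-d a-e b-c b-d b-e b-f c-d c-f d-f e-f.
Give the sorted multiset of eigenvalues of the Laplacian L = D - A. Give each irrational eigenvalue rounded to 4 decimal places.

With the vertex order [a, b, c, d, e, f], the degrees are [2, 4, 3, 4, 3, 4], giving D = diag(2, 4, 3, 4, 3, 4) and L = D - A. L is symmetric positive semidefinite, so every eigenvalue is real and nonnegative. The single zero eigenvalue shows the graph is connected. The eigenvalues sum to 20, which equals trace(L) = 2|E|.

[0, 1.7857, 3, 4.5392, 5, 5.6751]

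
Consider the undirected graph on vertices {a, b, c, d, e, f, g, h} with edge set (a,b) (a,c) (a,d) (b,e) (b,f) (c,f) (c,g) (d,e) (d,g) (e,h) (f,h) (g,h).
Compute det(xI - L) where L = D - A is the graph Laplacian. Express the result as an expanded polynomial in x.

Reading degrees in the order [a, b, c, d, e, f, g, h] gives [3, 3, 3, 3, 3, 3, 3, 3]; set D = diag(3, 3, 3, 3, 3, 3, 3, 3) and form L = D - A. The eigenvalues of L are [0, 2, 2, 2, 4, 4, 4, 6]; the characteristic polynomial is the product of (x - lambda_i), which multiplies out to x^8 - 24x^7 + 240x^6 - 1296x^5 + 4080x^4 - 7488x^3 + 7424x^2 - 3072x. Since p(0) = det(-L) = 0, x divides p(x).

x^8 - 24x^7 + 240x^6 - 1296x^5 + 4080x^4 - 7488x^3 + 7424x^2 - 3072x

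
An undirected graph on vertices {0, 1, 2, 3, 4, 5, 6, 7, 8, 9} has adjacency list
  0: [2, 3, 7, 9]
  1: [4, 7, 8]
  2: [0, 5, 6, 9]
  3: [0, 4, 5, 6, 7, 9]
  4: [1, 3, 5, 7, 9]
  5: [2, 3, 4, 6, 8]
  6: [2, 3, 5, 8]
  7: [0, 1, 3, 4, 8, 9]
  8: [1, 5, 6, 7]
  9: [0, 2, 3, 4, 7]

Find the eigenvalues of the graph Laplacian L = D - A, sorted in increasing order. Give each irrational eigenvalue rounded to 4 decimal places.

[0, 2.1389, 2.6564, 4.1369, 4.4333, 5.2213, 5.6170, 6.8786, 7.1386, 7.7790]

Reading degrees in the order [0, 1, 2, 3, 4, 5, 6, 7, 8, 9] gives [4, 3, 4, 6, 5, 5, 4, 6, 4, 5]; set D = diag(4, 3, 4, 6, 5, 5, 4, 6, 4, 5) and form L = D - A. Diagonalising L (or applying a numerical eigensolver to the 10x10 matrix) gives the spectrum above. The largest eigenvalue, 7.7790, is at most the vertex count 10.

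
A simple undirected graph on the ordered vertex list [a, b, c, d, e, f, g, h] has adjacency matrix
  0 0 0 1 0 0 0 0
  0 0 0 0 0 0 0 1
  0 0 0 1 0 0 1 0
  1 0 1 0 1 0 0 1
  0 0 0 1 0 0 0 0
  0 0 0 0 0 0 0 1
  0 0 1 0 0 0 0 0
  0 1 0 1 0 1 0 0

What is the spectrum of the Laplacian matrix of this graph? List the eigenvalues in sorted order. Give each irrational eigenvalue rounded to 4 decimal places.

[0, 0.3187, 0.5858, 1, 1, 2.3579, 3.4142, 5.3234]

Each diagonal entry of L is the vertex degree and each off-diagonal entry is -1 where an edge is present, 0 otherwise; in the order [a, b, c, d, e, f, g, h] the diagonal is [1, 1, 2, 4, 1, 1, 1, 3]. L is symmetric positive semidefinite, so every eigenvalue is real and nonnegative. The single zero eigenvalue shows the graph is connected. By the matrix-tree theorem the graph has (1/8) * product of the nonzero eigenvalues = 1 spanning tree. The largest eigenvalue, 5.3234, is at most the vertex count 8.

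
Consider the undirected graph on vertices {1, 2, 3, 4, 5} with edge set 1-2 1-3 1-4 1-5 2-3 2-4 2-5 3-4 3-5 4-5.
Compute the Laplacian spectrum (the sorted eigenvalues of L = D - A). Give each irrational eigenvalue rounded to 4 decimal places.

[0, 5, 5, 5, 5]

Each diagonal entry of L is the vertex degree and each off-diagonal entry is -1 where an edge is present, 0 otherwise; in the order [1, 2, 3, 4, 5] the diagonal is [4, 4, 4, 4, 4]. L is symmetric positive semidefinite, so every eigenvalue is real and nonnegative. The largest eigenvalue, 5, is at most the vertex count 5.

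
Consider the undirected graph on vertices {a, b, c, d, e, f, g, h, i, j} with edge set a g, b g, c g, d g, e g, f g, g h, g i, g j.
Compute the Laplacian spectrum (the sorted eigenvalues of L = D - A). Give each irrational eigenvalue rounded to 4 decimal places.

Each diagonal entry of L is the vertex degree and each off-diagonal entry is -1 where an edge is present, 0 otherwise; in the order [a, b, c, d, e, f, g, h, i, j] the diagonal is [1, 1, 1, 1, 1, 1, 9, 1, 1, 1]. Diagonalising L (or applying a numerical eigensolver to the 10x10 matrix) gives the spectrum above. The eigenvalues sum to 18, which equals trace(L) = 2|E|. The largest eigenvalue, 10, is at most the vertex count 10.

[0, 1, 1, 1, 1, 1, 1, 1, 1, 10]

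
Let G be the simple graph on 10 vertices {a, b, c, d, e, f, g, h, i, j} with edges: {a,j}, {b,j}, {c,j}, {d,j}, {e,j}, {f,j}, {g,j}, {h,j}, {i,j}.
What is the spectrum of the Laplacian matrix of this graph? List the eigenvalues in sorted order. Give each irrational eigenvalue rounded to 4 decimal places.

[0, 1, 1, 1, 1, 1, 1, 1, 1, 10]

With the vertex order [a, b, c, d, e, f, g, h, i, j], the degrees are [1, 1, 1, 1, 1, 1, 1, 1, 1, 9], giving D = diag(1, 1, 1, 1, 1, 1, 1, 1, 1, 9) and L = D - A. Since every row of L sums to 0, the all-ones vector is in the kernel and 0 is an eigenvalue. The single zero eigenvalue shows the graph is connected. The largest eigenvalue, 10, is at most the vertex count 10.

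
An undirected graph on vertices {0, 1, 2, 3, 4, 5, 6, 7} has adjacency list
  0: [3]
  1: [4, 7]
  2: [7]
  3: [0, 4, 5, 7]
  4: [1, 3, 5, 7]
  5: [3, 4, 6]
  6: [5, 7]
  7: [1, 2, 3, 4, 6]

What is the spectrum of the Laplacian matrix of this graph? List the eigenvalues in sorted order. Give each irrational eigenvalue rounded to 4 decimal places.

[0, 0.7456, 1.0500, 1.6242, 2.7007, 4.2234, 5.2620, 6.3941]

Reading degrees in the order [0, 1, 2, 3, 4, 5, 6, 7] gives [1, 2, 1, 4, 4, 3, 2, 5]; set D = diag(1, 2, 1, 4, 4, 3, 2, 5) and form L = D - A. L is symmetric positive semidefinite, so every eigenvalue is real and nonnegative. The single zero eigenvalue shows the graph is connected.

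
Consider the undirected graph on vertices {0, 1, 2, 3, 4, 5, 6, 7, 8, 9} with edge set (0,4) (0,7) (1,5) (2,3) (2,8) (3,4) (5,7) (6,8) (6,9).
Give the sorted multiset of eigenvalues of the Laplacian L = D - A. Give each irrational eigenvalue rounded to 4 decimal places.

[0, 0.0979, 0.3820, 0.8244, 1.3820, 2, 2.6180, 3.1756, 3.6180, 3.9021]

With the vertex order [0, 1, 2, 3, 4, 5, 6, 7, 8, 9], the degrees are [2, 1, 2, 2, 2, 2, 2, 2, 2, 1], giving D = diag(2, 1, 2, 2, 2, 2, 2, 2, 2, 1) and L = D - A. Diagonalising L (or applying a numerical eigensolver to the 10x10 matrix) gives the spectrum above. There is one zero in the spectrum, matching the 1 component. The eigenvalues sum to 18, which equals trace(L) = 2|E|.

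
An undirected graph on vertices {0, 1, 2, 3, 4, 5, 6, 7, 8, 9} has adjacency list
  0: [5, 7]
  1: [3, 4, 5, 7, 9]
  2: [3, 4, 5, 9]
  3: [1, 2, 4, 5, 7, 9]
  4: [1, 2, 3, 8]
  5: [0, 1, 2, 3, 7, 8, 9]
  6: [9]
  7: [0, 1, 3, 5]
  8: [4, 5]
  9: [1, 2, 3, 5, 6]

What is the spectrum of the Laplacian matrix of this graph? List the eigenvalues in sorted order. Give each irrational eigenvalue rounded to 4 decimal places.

[0, 0.8444, 1.5393, 2.1860, 3.7718, 4.4203, 5.1456, 6.7256, 7.1403, 8.2267]

Each diagonal entry of L is the vertex degree and each off-diagonal entry is -1 where an edge is present, 0 otherwise; in the order [0, 1, 2, 3, 4, 5, 6, 7, 8, 9] the diagonal is [2, 5, 4, 6, 4, 7, 1, 4, 2, 5]. L is symmetric positive semidefinite, so every eigenvalue is real and nonnegative. The eigenvalues sum to 40, which equals trace(L) = 2|E|. The largest eigenvalue, 8.2267, is at most the vertex count 10.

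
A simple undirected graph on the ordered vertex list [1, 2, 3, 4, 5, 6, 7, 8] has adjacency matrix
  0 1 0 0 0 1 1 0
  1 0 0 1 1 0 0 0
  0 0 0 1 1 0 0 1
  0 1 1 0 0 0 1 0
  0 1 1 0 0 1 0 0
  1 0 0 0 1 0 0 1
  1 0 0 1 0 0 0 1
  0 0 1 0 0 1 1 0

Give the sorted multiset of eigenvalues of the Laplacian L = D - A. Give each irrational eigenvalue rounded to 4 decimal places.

[0, 2, 2, 2, 4, 4, 4, 6]

With the vertex order [1, 2, 3, 4, 5, 6, 7, 8], the degrees are [3, 3, 3, 3, 3, 3, 3, 3], giving D = diag(3, 3, 3, 3, 3, 3, 3, 3) and L = D - A. L is symmetric positive semidefinite, so every eigenvalue is real and nonnegative. The single zero eigenvalue shows the graph is connected. The eigenvalues sum to 24, which equals trace(L) = 2|E|. The largest eigenvalue, 6, is at most the vertex count 8.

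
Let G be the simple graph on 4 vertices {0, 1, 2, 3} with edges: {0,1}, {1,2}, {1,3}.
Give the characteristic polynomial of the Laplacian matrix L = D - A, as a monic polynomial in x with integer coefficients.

x^4 - 6x^3 + 9x^2 - 4x

Reading degrees in the order [0, 1, 2, 3] gives [1, 3, 1, 1]; set D = diag(1, 3, 1, 1) and form L = D - A. The eigenvalues of L are [0, 1, 1, 4]; the characteristic polynomial is the product of (x - lambda_i), which multiplies out to x^4 - 6x^3 + 9x^2 - 4x. The coefficient of x^3 equals -trace(L) = -6, matching the sum of degrees. The largest eigenvalue, 4, is at most the vertex count 4.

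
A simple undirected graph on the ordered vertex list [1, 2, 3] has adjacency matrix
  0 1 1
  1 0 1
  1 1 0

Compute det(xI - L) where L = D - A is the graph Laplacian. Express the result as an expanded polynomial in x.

With the vertex order [1, 2, 3], the degrees are [2, 2, 2], giving D = diag(2, 2, 2) and L = D - A. Computing det(xI - L) by cofactor expansion (or equivalently via sum-over-permutations) gives x^3 - 6x^2 + 9x. Since p(0) = det(-L) = 0, x divides p(x). By the matrix-tree theorem the graph has (1/3) * product of the nonzero eigenvalues = 3 spanning trees. The largest eigenvalue, 3, is at most the vertex count 3.

x^3 - 6x^2 + 9x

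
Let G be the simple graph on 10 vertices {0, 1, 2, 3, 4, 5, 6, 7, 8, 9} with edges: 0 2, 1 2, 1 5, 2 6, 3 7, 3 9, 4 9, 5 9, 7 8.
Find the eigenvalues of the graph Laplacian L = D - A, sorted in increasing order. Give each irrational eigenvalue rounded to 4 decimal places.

Each diagonal entry of L is the vertex degree and each off-diagonal entry is -1 where an edge is present, 0 otherwise; in the order [0, 1, 2, 3, 4, 5, 6, 7, 8, 9] the diagonal is [1, 2, 3, 2, 1, 2, 1, 2, 1, 3]. L is symmetric positive semidefinite, so every eigenvalue is real and nonnegative.

[0, 0.1257, 0.4097, 1, 1, 1.4295, 2.4234, 3.0954, 4.0925, 4.4238]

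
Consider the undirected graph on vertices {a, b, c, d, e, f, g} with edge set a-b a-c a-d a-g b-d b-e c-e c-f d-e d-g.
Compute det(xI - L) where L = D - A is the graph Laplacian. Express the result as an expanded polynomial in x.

With the vertex order [a, b, c, d, e, f, g], the degrees are [4, 3, 3, 4, 3, 1, 2], giving D = diag(4, 3, 3, 4, 3, 1, 2) and L = D - A. L has integer entries, so p(x) = det(xI - L) has integer coefficients. Expanding the determinant yields x^7 - 20x^6 + 158x^5 - 624x^4 + 1277x^3 - 1246x^2 + 427x. The constant term is 0 because L is singular (the all-ones vector lies in its kernel). There is one zero in the spectrum, matching the 1 component.

x^7 - 20x^6 + 158x^5 - 624x^4 + 1277x^3 - 1246x^2 + 427x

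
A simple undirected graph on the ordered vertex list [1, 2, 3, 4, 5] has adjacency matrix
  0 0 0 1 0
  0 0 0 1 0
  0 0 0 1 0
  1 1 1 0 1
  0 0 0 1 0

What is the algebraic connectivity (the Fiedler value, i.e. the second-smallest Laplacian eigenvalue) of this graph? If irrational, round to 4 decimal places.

1

Each diagonal entry of L is the vertex degree and each off-diagonal entry is -1 where an edge is present, 0 otherwise; in the order [1, 2, 3, 4, 5] the diagonal is [1, 1, 1, 4, 1]. The sorted Laplacian eigenvalues are [0, 1, 1, 1, 5]; the algebraic connectivity is the second entry, 1. The largest eigenvalue, 5, is at most the vertex count 5.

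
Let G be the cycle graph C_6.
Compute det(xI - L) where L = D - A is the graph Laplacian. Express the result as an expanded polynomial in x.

The graph has 6 vertices and degree multiset [2, 2, 2, 2, 2, 2]; D is the diagonal matrix of degrees and L = D - A. The eigenvalues of L are [0, 1, 1, 3, 3, 4]; the characteristic polynomial is the product of (x - lambda_i), which multiplies out to x^6 - 12x^5 + 54x^4 - 112x^3 + 105x^2 - 36x. The coefficient of x^5 equals -trace(L) = -12, matching the sum of degrees. The largest eigenvalue, 4, is at most the vertex count 6. There is one zero in the spectrum, matching the 1 component.

x^6 - 12x^5 + 54x^4 - 112x^3 + 105x^2 - 36x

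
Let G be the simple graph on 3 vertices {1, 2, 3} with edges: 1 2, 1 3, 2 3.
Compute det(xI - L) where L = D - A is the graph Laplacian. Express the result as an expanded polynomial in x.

x^3 - 6x^2 + 9x

Reading degrees in the order [1, 2, 3] gives [2, 2, 2]; set D = diag(2, 2, 2) and form L = D - A. The eigenvalues of L are [0, 3, 3]; the characteristic polynomial is the product of (x - lambda_i), which multiplies out to x^3 - 6x^2 + 9x. Since p(0) = det(-L) = 0, x divides p(x). There is one zero in the spectrum, matching the 1 component.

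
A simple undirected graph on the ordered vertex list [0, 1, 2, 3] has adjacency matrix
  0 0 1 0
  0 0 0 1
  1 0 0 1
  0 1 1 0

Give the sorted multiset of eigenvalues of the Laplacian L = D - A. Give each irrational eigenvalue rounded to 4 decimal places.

Each diagonal entry of L is the vertex degree and each off-diagonal entry is -1 where an edge is present, 0 otherwise; in the order [0, 1, 2, 3] the diagonal is [1, 1, 2, 2]. The multiplicity of 0 as a Laplacian eigenvalue equals the number of connected components. The single zero eigenvalue shows the graph is connected. The eigenvalues sum to 6, which equals trace(L) = 2|E|.

[0, 0.5858, 2, 3.4142]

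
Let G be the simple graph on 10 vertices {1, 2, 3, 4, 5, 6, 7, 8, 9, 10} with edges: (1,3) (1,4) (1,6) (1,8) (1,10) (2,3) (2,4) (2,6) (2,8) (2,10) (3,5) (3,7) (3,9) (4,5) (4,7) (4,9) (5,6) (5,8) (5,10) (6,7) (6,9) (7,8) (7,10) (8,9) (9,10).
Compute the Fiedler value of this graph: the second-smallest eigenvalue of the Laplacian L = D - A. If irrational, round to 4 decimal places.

Each diagonal entry of L is the vertex degree and each off-diagonal entry is -1 where an edge is present, 0 otherwise; in the order [1, 2, 3, 4, 5, 6, 7, 8, 9, 10] the diagonal is [5, 5, 5, 5, 5, 5, 5, 5, 5, 5]. Computing the eigenvalues of L and sorting gives [0, 5, 5, 5, 5, 5, 5, 5, 5, 10]. The Fiedler value lambda_2 = 5 is strictly positive, so the graph is connected.

5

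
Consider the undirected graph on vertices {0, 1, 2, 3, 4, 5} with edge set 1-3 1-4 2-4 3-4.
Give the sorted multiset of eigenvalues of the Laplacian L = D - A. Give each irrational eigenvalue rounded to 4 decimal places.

Reading degrees in the order [0, 1, 2, 3, 4, 5] gives [0, 2, 1, 2, 3, 0]; set D = diag(0, 2, 1, 2, 3, 0) and form L = D - A. Since every row of L sums to 0, the all-ones vector is in the kernel and 0 is an eigenvalue. The 3 zero eigenvalues correspond to the 3 connected components. The eigenvalues sum to 8, which equals trace(L) = 2|E|. There are 3 zeros in the spectrum, matching the 3 components.

[0, 0, 0, 1, 3, 4]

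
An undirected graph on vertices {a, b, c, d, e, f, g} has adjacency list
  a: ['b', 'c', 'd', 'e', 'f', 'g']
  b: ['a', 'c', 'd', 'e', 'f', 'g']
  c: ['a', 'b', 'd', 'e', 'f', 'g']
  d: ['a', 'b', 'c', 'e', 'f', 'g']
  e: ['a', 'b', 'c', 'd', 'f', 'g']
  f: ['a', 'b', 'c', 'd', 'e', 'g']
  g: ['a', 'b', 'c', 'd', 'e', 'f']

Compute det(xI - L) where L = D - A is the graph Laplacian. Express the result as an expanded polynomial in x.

Each diagonal entry of L is the vertex degree and each off-diagonal entry is -1 where an edge is present, 0 otherwise; in the order [a, b, c, d, e, f, g] the diagonal is [6, 6, 6, 6, 6, 6, 6]. The eigenvalues of L are [0, 7, 7, 7, 7, 7, 7]; the characteristic polynomial is the product of (x - lambda_i), which multiplies out to x^7 - 42x^6 + 735x^5 - 6860x^4 + 36015x^3 - 100842x^2 + 117649x. The coefficient of x^6 equals -trace(L) = -42, matching the sum of degrees. By the matrix-tree theorem the graph has (1/7) * product of the nonzero eigenvalues = 16807 spanning trees.

x^7 - 42x^6 + 735x^5 - 6860x^4 + 36015x^3 - 100842x^2 + 117649x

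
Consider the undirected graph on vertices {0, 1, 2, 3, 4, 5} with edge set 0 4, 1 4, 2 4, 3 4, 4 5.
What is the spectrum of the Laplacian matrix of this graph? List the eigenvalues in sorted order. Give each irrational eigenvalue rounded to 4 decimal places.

[0, 1, 1, 1, 1, 6]

Reading degrees in the order [0, 1, 2, 3, 4, 5] gives [1, 1, 1, 1, 5, 1]; set D = diag(1, 1, 1, 1, 5, 1) and form L = D - A. L is symmetric positive semidefinite, so every eigenvalue is real and nonnegative. The single zero eigenvalue shows the graph is connected.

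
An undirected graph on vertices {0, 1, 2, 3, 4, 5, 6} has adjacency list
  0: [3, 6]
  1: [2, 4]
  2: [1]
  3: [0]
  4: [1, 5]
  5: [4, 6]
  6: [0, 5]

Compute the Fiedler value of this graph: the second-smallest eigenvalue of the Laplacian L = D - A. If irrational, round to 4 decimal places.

0.1981

Reading degrees in the order [0, 1, 2, 3, 4, 5, 6] gives [2, 2, 1, 1, 2, 2, 2]; set D = diag(2, 2, 1, 1, 2, 2, 2) and form L = D - A. The sorted Laplacian eigenvalues are [0, 0.1981, 0.7530, 1.5550, 2.4450, 3.2470, 3.8019]; the algebraic connectivity is the second entry, 0.1981. By the matrix-tree theorem the graph has (1/7) * product of the nonzero eigenvalues = 1 spanning tree.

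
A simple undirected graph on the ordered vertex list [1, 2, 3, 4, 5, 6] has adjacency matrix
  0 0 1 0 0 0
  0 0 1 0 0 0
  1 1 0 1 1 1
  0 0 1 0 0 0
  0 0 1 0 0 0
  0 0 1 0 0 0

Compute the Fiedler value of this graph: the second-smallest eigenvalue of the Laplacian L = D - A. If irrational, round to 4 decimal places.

1

Each diagonal entry of L is the vertex degree and each off-diagonal entry is -1 where an edge is present, 0 otherwise; in the order [1, 2, 3, 4, 5, 6] the diagonal is [1, 1, 5, 1, 1, 1]. The sorted Laplacian eigenvalues are [0, 1, 1, 1, 1, 6]; the algebraic connectivity is the second entry, 1. The eigenvalues sum to 10, which equals trace(L) = 2|E|.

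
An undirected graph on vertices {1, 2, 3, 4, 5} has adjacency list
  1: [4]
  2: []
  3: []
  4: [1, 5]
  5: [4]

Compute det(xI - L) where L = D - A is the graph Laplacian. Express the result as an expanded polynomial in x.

Reading degrees in the order [1, 2, 3, 4, 5] gives [1, 0, 0, 2, 1]; set D = diag(1, 0, 0, 2, 1) and form L = D - A. L has integer entries, so p(x) = det(xI - L) has integer coefficients. Expanding the determinant yields x^5 - 4x^4 + 3x^3. The constant term is 0 because L is singular (the all-ones vector lies in its kernel). The largest eigenvalue, 3, is at most the vertex count 5.

x^5 - 4x^4 + 3x^3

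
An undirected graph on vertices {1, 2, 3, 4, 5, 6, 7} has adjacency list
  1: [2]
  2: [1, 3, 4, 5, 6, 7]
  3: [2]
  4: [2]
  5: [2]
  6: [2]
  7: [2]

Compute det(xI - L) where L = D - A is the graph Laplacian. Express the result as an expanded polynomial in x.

x^7 - 12x^6 + 45x^5 - 80x^4 + 75x^3 - 36x^2 + 7x

Each diagonal entry of L is the vertex degree and each off-diagonal entry is -1 where an edge is present, 0 otherwise; in the order [1, 2, 3, 4, 5, 6, 7] the diagonal is [1, 6, 1, 1, 1, 1, 1]. L has integer entries, so p(x) = det(xI - L) has integer coefficients. Expanding the determinant yields x^7 - 12x^6 + 45x^5 - 80x^4 + 75x^3 - 36x^2 + 7x. The coefficient of x^6 equals -trace(L) = -12, matching the sum of degrees. There is one zero in the spectrum, matching the 1 component.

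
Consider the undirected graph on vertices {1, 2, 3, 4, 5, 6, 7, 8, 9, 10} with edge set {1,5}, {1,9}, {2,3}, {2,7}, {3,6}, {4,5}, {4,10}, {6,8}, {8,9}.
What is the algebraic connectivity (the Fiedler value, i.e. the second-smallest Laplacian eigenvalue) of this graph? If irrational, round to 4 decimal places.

Each diagonal entry of L is the vertex degree and each off-diagonal entry is -1 where an edge is present, 0 otherwise; in the order [1, 2, 3, 4, 5, 6, 7, 8, 9, 10] the diagonal is [2, 2, 2, 2, 2, 2, 1, 2, 2, 1]. The sorted Laplacian eigenvalues are [0, 0.0979, 0.3820, 0.8244, 1.3820, 2, 2.6180, 3.1756, 3.6180, 3.9021]; the algebraic connectivity is the second entry, 0.0979. There is one zero in the spectrum, matching the 1 component.

0.0979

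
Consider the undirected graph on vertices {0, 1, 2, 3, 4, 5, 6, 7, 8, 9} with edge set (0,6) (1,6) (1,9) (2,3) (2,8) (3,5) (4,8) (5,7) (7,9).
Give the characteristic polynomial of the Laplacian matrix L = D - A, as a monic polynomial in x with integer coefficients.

x^10 - 18x^9 + 136x^8 - 560x^7 + 1365x^6 - 2002x^5 + 1716x^4 - 792x^3 + 165x^2 - 10x

With the vertex order [0, 1, 2, 3, 4, 5, 6, 7, 8, 9], the degrees are [1, 2, 2, 2, 1, 2, 2, 2, 2, 2], giving D = diag(1, 2, 2, 2, 1, 2, 2, 2, 2, 2) and L = D - A. L has integer entries, so p(x) = det(xI - L) has integer coefficients. Expanding the determinant yields x^10 - 18x^9 + 136x^8 - 560x^7 + 1365x^6 - 2002x^5 + 1716x^4 - 792x^3 + 165x^2 - 10x. Since p(0) = det(-L) = 0, x divides p(x). The largest eigenvalue, 3.9021, is at most the vertex count 10.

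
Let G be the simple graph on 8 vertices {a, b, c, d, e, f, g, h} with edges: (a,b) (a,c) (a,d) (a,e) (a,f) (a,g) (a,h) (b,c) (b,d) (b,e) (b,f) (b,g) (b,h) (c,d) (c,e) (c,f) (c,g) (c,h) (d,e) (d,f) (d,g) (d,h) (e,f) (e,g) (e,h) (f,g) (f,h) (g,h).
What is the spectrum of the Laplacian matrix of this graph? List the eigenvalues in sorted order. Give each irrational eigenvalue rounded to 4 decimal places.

[0, 8, 8, 8, 8, 8, 8, 8]

Each diagonal entry of L is the vertex degree and each off-diagonal entry is -1 where an edge is present, 0 otherwise; in the order [a, b, c, d, e, f, g, h] the diagonal is [7, 7, 7, 7, 7, 7, 7, 7]. L is symmetric positive semidefinite, so every eigenvalue is real and nonnegative.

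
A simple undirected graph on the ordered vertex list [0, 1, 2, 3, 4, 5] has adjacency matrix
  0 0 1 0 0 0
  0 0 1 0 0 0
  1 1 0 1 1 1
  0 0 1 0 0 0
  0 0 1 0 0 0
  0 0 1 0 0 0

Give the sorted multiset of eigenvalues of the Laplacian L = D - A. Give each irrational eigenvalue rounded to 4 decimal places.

[0, 1, 1, 1, 1, 6]

Reading degrees in the order [0, 1, 2, 3, 4, 5] gives [1, 1, 5, 1, 1, 1]; set D = diag(1, 1, 5, 1, 1, 1) and form L = D - A. The multiplicity of 0 as a Laplacian eigenvalue equals the number of connected components. The largest eigenvalue, 6, is at most the vertex count 6. The eigenvalues sum to 10, which equals trace(L) = 2|E|.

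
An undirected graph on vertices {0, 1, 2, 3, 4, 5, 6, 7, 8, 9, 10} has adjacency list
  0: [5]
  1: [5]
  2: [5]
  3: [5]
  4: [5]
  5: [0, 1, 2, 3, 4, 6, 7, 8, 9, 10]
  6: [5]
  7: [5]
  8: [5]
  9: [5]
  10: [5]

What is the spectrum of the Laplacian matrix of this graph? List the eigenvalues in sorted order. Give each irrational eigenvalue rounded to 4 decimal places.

[0, 1, 1, 1, 1, 1, 1, 1, 1, 1, 11]

Each diagonal entry of L is the vertex degree and each off-diagonal entry is -1 where an edge is present, 0 otherwise; in the order [0, 1, 2, 3, 4, 5, 6, 7, 8, 9, 10] the diagonal is [1, 1, 1, 1, 1, 10, 1, 1, 1, 1, 1]. L is symmetric positive semidefinite, so every eigenvalue is real and nonnegative. The eigenvalues sum to 20, which equals trace(L) = 2|E|.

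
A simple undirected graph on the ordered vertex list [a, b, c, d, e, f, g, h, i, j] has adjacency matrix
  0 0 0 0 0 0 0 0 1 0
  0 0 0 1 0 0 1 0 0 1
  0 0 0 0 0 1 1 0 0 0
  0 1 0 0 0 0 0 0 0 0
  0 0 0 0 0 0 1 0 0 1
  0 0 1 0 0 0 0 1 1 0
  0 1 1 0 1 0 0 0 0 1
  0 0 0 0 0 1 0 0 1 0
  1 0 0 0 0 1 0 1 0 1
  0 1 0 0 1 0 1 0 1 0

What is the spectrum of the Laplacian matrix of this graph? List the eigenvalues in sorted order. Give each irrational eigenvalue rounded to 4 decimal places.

[0, 0.4333, 0.8686, 1.1062, 1.7728, 2.8083, 3.6951, 4.3614, 5.2203, 5.7339]

With the vertex order [a, b, c, d, e, f, g, h, i, j], the degrees are [1, 3, 2, 1, 2, 3, 4, 2, 4, 4], giving D = diag(1, 3, 2, 1, 2, 3, 4, 2, 4, 4) and L = D - A. The multiplicity of 0 as a Laplacian eigenvalue equals the number of connected components. The single zero eigenvalue shows the graph is connected. The largest eigenvalue, 5.7339, is at most the vertex count 10. By the matrix-tree theorem the graph has (1/10) * product of the nonzero eigenvalues = 100 spanning trees.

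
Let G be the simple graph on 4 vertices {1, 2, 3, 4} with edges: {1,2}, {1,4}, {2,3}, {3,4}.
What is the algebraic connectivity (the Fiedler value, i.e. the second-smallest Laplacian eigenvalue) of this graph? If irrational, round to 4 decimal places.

2

Each diagonal entry of L is the vertex degree and each off-diagonal entry is -1 where an edge is present, 0 otherwise; in the order [1, 2, 3, 4] the diagonal is [2, 2, 2, 2]. Computing the eigenvalues of L and sorting gives [0, 2, 2, 4]. The Fiedler value lambda_2 = 2 is strictly positive, so the graph is connected. The eigenvalues sum to 8, which equals trace(L) = 2|E|.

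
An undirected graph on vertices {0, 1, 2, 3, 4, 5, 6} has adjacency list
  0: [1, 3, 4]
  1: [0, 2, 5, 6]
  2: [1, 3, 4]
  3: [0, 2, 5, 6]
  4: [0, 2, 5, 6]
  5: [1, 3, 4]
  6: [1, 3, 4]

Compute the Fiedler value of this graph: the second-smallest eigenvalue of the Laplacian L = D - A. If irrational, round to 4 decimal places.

3

With the vertex order [0, 1, 2, 3, 4, 5, 6], the degrees are [3, 4, 3, 4, 4, 3, 3], giving D = diag(3, 4, 3, 4, 4, 3, 3) and L = D - A. The smallest Laplacian eigenvalue is always 0. The next one, lambda_2 = 3, measures how hard the graph is to disconnect: larger values mean better connectivity. By the matrix-tree theorem the graph has (1/7) * product of the nonzero eigenvalues = 432 spanning trees.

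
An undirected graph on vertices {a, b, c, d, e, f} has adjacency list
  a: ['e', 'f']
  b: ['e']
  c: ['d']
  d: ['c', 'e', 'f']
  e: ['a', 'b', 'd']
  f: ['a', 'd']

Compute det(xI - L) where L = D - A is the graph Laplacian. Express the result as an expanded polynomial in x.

x^6 - 12x^5 + 52x^4 - 100x^3 + 83x^2 - 24x

Each diagonal entry of L is the vertex degree and each off-diagonal entry is -1 where an edge is present, 0 otherwise; in the order [a, b, c, d, e, f] the diagonal is [2, 1, 1, 3, 3, 2]. Computing det(xI - L) by cofactor expansion (or equivalently via sum-over-permutations) gives x^6 - 12x^5 + 52x^4 - 100x^3 + 83x^2 - 24x. Since p(0) = det(-L) = 0, x divides p(x). There is one zero in the spectrum, matching the 1 component.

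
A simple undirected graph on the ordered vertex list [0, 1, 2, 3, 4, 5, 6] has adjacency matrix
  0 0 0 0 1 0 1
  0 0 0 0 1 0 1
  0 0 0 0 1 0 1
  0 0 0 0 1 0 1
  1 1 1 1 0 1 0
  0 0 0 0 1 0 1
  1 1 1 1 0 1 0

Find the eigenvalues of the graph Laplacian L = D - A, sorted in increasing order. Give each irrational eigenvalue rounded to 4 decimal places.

[0, 2, 2, 2, 2, 5, 7]

Reading degrees in the order [0, 1, 2, 3, 4, 5, 6] gives [2, 2, 2, 2, 5, 2, 5]; set D = diag(2, 2, 2, 2, 5, 2, 5) and form L = D - A. Diagonalising L (or applying a numerical eigensolver to the 7x7 matrix) gives the spectrum above. There is one zero in the spectrum, matching the 1 component.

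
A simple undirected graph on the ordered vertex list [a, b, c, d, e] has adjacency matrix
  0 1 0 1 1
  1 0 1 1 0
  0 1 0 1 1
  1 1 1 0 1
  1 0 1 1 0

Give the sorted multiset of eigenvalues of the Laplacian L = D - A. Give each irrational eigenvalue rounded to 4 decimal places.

Reading degrees in the order [a, b, c, d, e] gives [3, 3, 3, 4, 3]; set D = diag(3, 3, 3, 4, 3) and form L = D - A. L is symmetric positive semidefinite, so every eigenvalue is real and nonnegative. There is one zero in the spectrum, matching the 1 component.

[0, 3, 3, 5, 5]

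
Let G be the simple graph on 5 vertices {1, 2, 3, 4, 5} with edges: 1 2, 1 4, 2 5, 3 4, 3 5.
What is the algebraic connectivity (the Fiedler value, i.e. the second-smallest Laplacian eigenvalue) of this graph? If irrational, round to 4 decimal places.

1.3820

Each diagonal entry of L is the vertex degree and each off-diagonal entry is -1 where an edge is present, 0 otherwise; in the order [1, 2, 3, 4, 5] the diagonal is [2, 2, 2, 2, 2]. Computing the eigenvalues of L and sorting gives [0, 1.3820, 1.3820, 3.6180, 3.6180]. The Fiedler value lambda_2 = 1.3820 is strictly positive, so the graph is connected. The largest eigenvalue, 3.6180, is at most the vertex count 5.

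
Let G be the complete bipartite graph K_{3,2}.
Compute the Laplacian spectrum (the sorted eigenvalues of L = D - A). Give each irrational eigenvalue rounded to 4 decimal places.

The graph has 5 vertices and degree multiset [3, 3, 2, 2, 2]; D is the diagonal matrix of degrees and L = D - A. L is symmetric positive semidefinite, so every eigenvalue is real and nonnegative. The single zero eigenvalue shows the graph is connected. The largest eigenvalue, 5, is at most the vertex count 5.

[0, 2, 2, 3, 5]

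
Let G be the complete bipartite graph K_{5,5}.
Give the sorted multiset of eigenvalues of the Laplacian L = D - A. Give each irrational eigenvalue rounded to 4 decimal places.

The graph has 10 vertices and degree multiset [5, 5, 5, 5, 5, 5, 5, 5, 5, 5]; D is the diagonal matrix of degrees and L = D - A. L is symmetric positive semidefinite, so every eigenvalue is real and nonnegative. The single zero eigenvalue shows the graph is connected. There is one zero in the spectrum, matching the 1 component. The eigenvalues sum to 50, which equals trace(L) = 2|E|.

[0, 5, 5, 5, 5, 5, 5, 5, 5, 10]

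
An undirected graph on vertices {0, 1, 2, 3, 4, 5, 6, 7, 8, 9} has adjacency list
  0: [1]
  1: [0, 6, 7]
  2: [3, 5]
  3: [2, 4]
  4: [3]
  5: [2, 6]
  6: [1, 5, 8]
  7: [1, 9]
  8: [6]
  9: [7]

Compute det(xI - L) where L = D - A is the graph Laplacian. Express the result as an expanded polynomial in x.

x^10 - 18x^9 + 134x^8 - 536x^7 + 1253x^6 - 1746x^5 + 1421x^4 - 636x^3 + 137x^2 - 10x

Reading degrees in the order [0, 1, 2, 3, 4, 5, 6, 7, 8, 9] gives [1, 3, 2, 2, 1, 2, 3, 2, 1, 1]; set D = diag(1, 3, 2, 2, 1, 2, 3, 2, 1, 1) and form L = D - A. L has integer entries, so p(x) = det(xI - L) has integer coefficients. Expanding the determinant yields x^10 - 18x^9 + 134x^8 - 536x^7 + 1253x^6 - 1746x^5 + 1421x^4 - 636x^3 + 137x^2 - 10x. The constant term is 0 because L is singular (the all-ones vector lies in its kernel). There is one zero in the spectrum, matching the 1 component.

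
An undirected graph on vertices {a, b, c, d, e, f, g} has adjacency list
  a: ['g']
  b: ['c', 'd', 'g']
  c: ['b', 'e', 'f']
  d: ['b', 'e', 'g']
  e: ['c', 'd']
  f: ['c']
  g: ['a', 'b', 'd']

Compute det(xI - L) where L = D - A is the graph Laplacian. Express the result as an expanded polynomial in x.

x^7 - 16x^6 + 99x^5 - 298x^4 + 450x^3 - 314x^2 + 77x

Each diagonal entry of L is the vertex degree and each off-diagonal entry is -1 where an edge is present, 0 otherwise; in the order [a, b, c, d, e, f, g] the diagonal is [1, 3, 3, 3, 2, 1, 3]. Computing det(xI - L) by cofactor expansion (or equivalently via sum-over-permutations) gives x^7 - 16x^6 + 99x^5 - 298x^4 + 450x^3 - 314x^2 + 77x. The coefficient of x^6 equals -trace(L) = -16, matching the sum of degrees. By the matrix-tree theorem the graph has (1/7) * product of the nonzero eigenvalues = 11 spanning trees. There is one zero in the spectrum, matching the 1 component.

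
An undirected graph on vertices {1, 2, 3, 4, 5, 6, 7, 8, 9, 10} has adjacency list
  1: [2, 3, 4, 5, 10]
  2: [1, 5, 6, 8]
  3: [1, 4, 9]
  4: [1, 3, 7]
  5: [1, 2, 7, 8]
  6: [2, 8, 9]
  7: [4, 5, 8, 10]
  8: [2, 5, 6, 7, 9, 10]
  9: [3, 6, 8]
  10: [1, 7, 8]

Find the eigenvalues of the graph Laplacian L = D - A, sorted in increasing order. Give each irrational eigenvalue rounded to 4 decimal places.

[0, 1.6459, 1.8531, 2.8991, 3.5454, 3.7974, 4.9294, 5.5362, 6.4586, 7.3348]

Reading degrees in the order [1, 2, 3, 4, 5, 6, 7, 8, 9, 10] gives [5, 4, 3, 3, 4, 3, 4, 6, 3, 3]; set D = diag(5, 4, 3, 3, 4, 3, 4, 6, 3, 3) and form L = D - A. Since every row of L sums to 0, the all-ones vector is in the kernel and 0 is an eigenvalue. The largest eigenvalue, 7.3348, is at most the vertex count 10.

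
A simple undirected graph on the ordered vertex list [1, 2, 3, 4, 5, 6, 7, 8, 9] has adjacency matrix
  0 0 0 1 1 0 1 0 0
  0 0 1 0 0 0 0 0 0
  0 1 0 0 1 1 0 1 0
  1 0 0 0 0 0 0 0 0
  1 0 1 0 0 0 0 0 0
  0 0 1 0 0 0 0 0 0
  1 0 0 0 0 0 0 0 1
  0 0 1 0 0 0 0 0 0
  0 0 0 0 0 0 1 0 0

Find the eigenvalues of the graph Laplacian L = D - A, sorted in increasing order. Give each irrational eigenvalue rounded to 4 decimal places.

[0, 0.1884, 0.6144, 1, 1, 1.5333, 2.3798, 4.1545, 5.1296]

Reading degrees in the order [1, 2, 3, 4, 5, 6, 7, 8, 9] gives [3, 1, 4, 1, 2, 1, 2, 1, 1]; set D = diag(3, 1, 4, 1, 2, 1, 2, 1, 1) and form L = D - A. Since every row of L sums to 0, the all-ones vector is in the kernel and 0 is an eigenvalue. The largest eigenvalue, 5.1296, is at most the vertex count 9.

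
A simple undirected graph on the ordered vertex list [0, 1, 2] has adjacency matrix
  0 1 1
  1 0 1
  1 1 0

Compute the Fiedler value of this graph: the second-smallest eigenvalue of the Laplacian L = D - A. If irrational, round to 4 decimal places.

With the vertex order [0, 1, 2], the degrees are [2, 2, 2], giving D = diag(2, 2, 2) and L = D - A. The smallest Laplacian eigenvalue is always 0. The next one, lambda_2 = 3, measures how hard the graph is to disconnect: larger values mean better connectivity. The eigenvalues sum to 6, which equals trace(L) = 2|E|.

3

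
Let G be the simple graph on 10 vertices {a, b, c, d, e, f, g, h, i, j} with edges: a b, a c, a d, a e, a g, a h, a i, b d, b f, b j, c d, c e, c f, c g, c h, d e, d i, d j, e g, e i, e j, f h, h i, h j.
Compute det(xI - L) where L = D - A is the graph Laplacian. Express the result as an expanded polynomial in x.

x^10 - 48x^9 + 1004x^8 - 11998x^7 + 90176x^6 - 441572x^5 + 1407273x^4 - 2811848x^3 + 3193425x^2 - 1569470x

Reading degrees in the order [a, b, c, d, e, f, g, h, i, j] gives [7, 4, 6, 6, 6, 3, 3, 5, 4, 4]; set D = diag(7, 4, 6, 6, 6, 3, 3, 5, 4, 4) and form L = D - A. Computing det(xI - L) by cofactor expansion (or equivalently via sum-over-permutations) gives x^10 - 48x^9 + 1004x^8 - 11998x^7 + 90176x^6 - 441572x^5 + 1407273x^4 - 2811848x^3 + 3193425x^2 - 1569470x. Since p(0) = det(-L) = 0, x divides p(x). By the matrix-tree theorem the graph has (1/10) * product of the nonzero eigenvalues = 156947 spanning trees. There is one zero in the spectrum, matching the 1 component.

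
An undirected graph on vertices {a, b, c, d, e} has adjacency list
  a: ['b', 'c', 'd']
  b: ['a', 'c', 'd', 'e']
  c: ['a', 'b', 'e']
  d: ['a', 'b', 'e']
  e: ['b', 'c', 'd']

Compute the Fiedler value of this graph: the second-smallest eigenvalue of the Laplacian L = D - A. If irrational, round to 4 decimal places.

Each diagonal entry of L is the vertex degree and each off-diagonal entry is -1 where an edge is present, 0 otherwise; in the order [a, b, c, d, e] the diagonal is [3, 4, 3, 3, 3]. The sorted Laplacian eigenvalues are [0, 3, 3, 5, 5]; the algebraic connectivity is the second entry, 3. By the matrix-tree theorem the graph has (1/5) * product of the nonzero eigenvalues = 45 spanning trees.

3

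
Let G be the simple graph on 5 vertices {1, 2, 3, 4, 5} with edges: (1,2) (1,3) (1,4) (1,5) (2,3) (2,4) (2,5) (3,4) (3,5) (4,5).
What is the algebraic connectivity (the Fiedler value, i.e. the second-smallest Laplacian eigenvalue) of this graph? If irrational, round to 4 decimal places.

With the vertex order [1, 2, 3, 4, 5], the degrees are [4, 4, 4, 4, 4], giving D = diag(4, 4, 4, 4, 4) and L = D - A. Computing the eigenvalues of L and sorting gives [0, 5, 5, 5, 5]. The Fiedler value lambda_2 = 5 is strictly positive, so the graph is connected. The largest eigenvalue, 5, is at most the vertex count 5. There is one zero in the spectrum, matching the 1 component.

5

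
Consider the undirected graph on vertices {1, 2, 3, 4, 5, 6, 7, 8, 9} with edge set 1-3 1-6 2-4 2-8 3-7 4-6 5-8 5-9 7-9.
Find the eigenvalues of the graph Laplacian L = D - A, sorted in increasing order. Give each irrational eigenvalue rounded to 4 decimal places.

Each diagonal entry of L is the vertex degree and each off-diagonal entry is -1 where an edge is present, 0 otherwise; in the order [1, 2, 3, 4, 5, 6, 7, 8, 9] the diagonal is [2, 2, 2, 2, 2, 2, 2, 2, 2]. Diagonalising L (or applying a numerical eigensolver to the 9x9 matrix) gives the spectrum above. There is one zero in the spectrum, matching the 1 component. The eigenvalues sum to 18, which equals trace(L) = 2|E|.

[0, 0.4679, 0.4679, 1.6527, 1.6527, 3, 3, 3.8794, 3.8794]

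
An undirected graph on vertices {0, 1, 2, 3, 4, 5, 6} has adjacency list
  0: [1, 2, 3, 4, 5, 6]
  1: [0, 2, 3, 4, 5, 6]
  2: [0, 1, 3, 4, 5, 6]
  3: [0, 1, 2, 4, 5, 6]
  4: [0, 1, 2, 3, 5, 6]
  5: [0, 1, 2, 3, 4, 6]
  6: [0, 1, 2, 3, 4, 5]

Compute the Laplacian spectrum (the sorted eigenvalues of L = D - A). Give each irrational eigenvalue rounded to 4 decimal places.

[0, 7, 7, 7, 7, 7, 7]

Each diagonal entry of L is the vertex degree and each off-diagonal entry is -1 where an edge is present, 0 otherwise; in the order [0, 1, 2, 3, 4, 5, 6] the diagonal is [6, 6, 6, 6, 6, 6, 6]. The multiplicity of 0 as a Laplacian eigenvalue equals the number of connected components. By the matrix-tree theorem the graph has (1/7) * product of the nonzero eigenvalues = 16807 spanning trees.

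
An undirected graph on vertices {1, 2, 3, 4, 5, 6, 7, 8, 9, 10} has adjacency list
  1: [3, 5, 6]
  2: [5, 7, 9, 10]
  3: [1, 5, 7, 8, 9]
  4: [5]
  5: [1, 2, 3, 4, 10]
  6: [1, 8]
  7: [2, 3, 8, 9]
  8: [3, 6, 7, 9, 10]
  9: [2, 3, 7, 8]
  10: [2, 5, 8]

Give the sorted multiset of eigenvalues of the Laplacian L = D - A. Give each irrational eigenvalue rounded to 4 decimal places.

With the vertex order [1, 2, 3, 4, 5, 6, 7, 8, 9, 10], the degrees are [3, 4, 5, 1, 5, 2, 4, 5, 4, 3], giving D = diag(3, 4, 5, 1, 5, 2, 4, 5, 4, 3) and L = D - A. Diagonalising L (or applying a numerical eigensolver to the 10x10 matrix) gives the spectrum above. The single zero eigenvalue shows the graph is connected.

[0, 0.8447, 1.4675, 2.5817, 2.8975, 4.1937, 5, 5.5647, 6.5435, 6.9066]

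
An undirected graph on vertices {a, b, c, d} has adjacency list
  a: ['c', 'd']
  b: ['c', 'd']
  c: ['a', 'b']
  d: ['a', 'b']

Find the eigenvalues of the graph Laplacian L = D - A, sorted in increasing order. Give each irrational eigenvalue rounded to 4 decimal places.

[0, 2, 2, 4]

Each diagonal entry of L is the vertex degree and each off-diagonal entry is -1 where an edge is present, 0 otherwise; in the order [a, b, c, d] the diagonal is [2, 2, 2, 2]. L is symmetric positive semidefinite, so every eigenvalue is real and nonnegative. The single zero eigenvalue shows the graph is connected. The eigenvalues sum to 8, which equals trace(L) = 2|E|.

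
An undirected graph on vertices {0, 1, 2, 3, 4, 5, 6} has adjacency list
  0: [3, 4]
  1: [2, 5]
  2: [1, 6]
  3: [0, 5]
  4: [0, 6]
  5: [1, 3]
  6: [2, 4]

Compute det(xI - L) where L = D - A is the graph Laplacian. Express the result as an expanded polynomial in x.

x^7 - 14x^6 + 77x^5 - 210x^4 + 294x^3 - 196x^2 + 49x

Each diagonal entry of L is the vertex degree and each off-diagonal entry is -1 where an edge is present, 0 otherwise; in the order [0, 1, 2, 3, 4, 5, 6] the diagonal is [2, 2, 2, 2, 2, 2, 2]. L has integer entries, so p(x) = det(xI - L) has integer coefficients. Expanding the determinant yields x^7 - 14x^6 + 77x^5 - 210x^4 + 294x^3 - 196x^2 + 49x. The coefficient of x^6 equals -trace(L) = -14, matching the sum of degrees.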